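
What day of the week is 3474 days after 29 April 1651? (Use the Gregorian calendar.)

Monday

Apr 29, 1651 is a Saturday.
3474 mod 7 = 2, so 3474 days after a Saturday is Saturday + 2 = Monday.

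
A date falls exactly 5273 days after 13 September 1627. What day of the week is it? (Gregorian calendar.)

Wednesday

Sep 13, 1627 is a Monday.
5273 mod 7 = 2, so 5273 days after a Monday is Monday + 2 = Wednesday.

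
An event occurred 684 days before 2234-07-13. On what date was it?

August 28, 2232

−365 (one year) → Jul 13, 2233 (319 left).
−13 → Jun 30, 2233 (end of Jun, 30 days; 306 left).
−30 → May 31, 2233 (end of May, 31 days; 276 left).
−31 → Apr 30, 2233 (end of Apr, 30 days; 245 left).
−30 → Mar 31, 2233 (end of Mar, 31 days; 215 left).
−31 → Feb 28, 2233 (end of Feb, 28 days; 184 left).
−28 → Jan 31, 2233 (end of Jan, 31 days; 156 left).
−31 → Dec 31, 2232 (end of Dec, 31 days; 125 left).
−31 → Nov 30, 2232 (end of Nov, 30 days; 94 left).
−30 → Oct 31, 2232 (end of Oct, 31 days; 64 left).
−31 → Sep 30, 2232 (end of Sep, 30 days; 33 left).
−30 → Aug 31, 2232 (end of Aug, 31 days; 3 left).
−3 → Aug 28, 2232.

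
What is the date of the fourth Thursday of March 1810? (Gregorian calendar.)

March 22, 1810

March 1, 1810 is a Thursday.
The first Thursday is therefore March 1 (same day).
The fourth Thursday is 1 + 3×7 = March 22.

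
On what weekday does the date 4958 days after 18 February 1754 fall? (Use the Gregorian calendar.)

Wednesday

Feb 18, 1754 is a Monday.
4958 mod 7 = 2, so 4958 days after a Monday is Monday + 2 = Wednesday.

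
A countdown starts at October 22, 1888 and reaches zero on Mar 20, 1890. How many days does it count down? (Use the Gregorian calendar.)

514

Oct 22, 1888 → Oct 22, 1889: 365 days.
Oct 22, 1889 → Nov 22, 1889: 31 days (October has 31).
Nov 22, 1889 → Dec 22, 1889: 30 days (November has 30).
Dec 22, 1889 → Jan 22, 1890: 31 days (December has 31).
Jan 22, 1890 → Feb 22, 1890: 31 days (January has 31).
Feb 22, 1890 → Mar 20, 1890: 26 days.
Total: 514 days.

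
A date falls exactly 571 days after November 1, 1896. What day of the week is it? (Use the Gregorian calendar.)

Thursday

First find the weekday of Nov 1, 1896. Doomsday rule: the anchor day for the 1800s is Friday. For year 96: 96÷12 = 8 r 0, and 0÷4 = 0, so 8+0+0 = 8.
Friday + 8 ≡ Saturday — that's 1896's doomsday.
In November the doomsday date is Nov 7.
Nov 1 is 6 days before Nov 7; 6 mod 7 = 6, so Saturday − 6 = Sunday.
571 mod 7 = 4, so 571 days after a Sunday is Sunday + 4 = Thursday.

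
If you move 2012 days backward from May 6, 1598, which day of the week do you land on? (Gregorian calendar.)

May 6, 1598 is a Wednesday.
2012 mod 7 = 3, so 2012 days before a Wednesday is Wednesday − 3 = Sunday.

Sunday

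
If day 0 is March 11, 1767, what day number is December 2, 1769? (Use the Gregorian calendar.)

997

Mar 11, 1767 → Mar 11, 1768: 366 days (Feb 29, 1768 is in that span).
Mar 11, 1768 → Mar 11, 1769: 365 days.
Mar 11, 1769 → Apr 11, 1769: 31 days (March has 31).
Apr 11, 1769 → May 11, 1769: 30 days (April has 30).
May 11, 1769 → Jun 11, 1769: 31 days (May has 31).
Jun 11, 1769 → Jul 11, 1769: 30 days (June has 30).
Jul 11, 1769 → Aug 11, 1769: 31 days (July has 31).
Aug 11, 1769 → Sep 11, 1769: 31 days (August has 31).
Sep 11, 1769 → Oct 11, 1769: 30 days (September has 30).
Oct 11, 1769 → Nov 11, 1769: 31 days (October has 31).
Nov 11, 1769 → Dec 2, 1769: 21 days.
Total: 997 days.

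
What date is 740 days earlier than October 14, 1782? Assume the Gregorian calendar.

−365 (one year) → Oct 14, 1781 (375 left).
−14 → Sep 30, 1781 (end of Sep, 30 days; 361 left).
−30 → Aug 31, 1781 (end of Aug, 31 days; 331 left).
−31 → Jul 31, 1781 (end of Jul, 31 days; 300 left).
−31 → Jun 30, 1781 (end of Jun, 30 days; 269 left).
−30 → May 31, 1781 (end of May, 31 days; 239 left).
−31 → Apr 30, 1781 (end of Apr, 30 days; 208 left).
−30 → Mar 31, 1781 (end of Mar, 31 days; 178 left).
−31 → Feb 28, 1781 (end of Feb, 28 days; 147 left).
−28 → Jan 31, 1781 (end of Jan, 31 days; 119 left).
−31 → Dec 31, 1780 (end of Dec, 31 days; 88 left).
−31 → Nov 30, 1780 (end of Nov, 30 days; 57 left).
−30 → Oct 31, 1780 (end of Oct, 31 days; 27 left).
−27 → Oct 4, 1780.

October 4, 1780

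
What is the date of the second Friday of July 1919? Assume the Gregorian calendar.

July 1, 1919 is a Tuesday.
The first Friday is therefore July 4 (3 days later).
The second Friday is 4 + 1×7 = July 11.

July 11, 1919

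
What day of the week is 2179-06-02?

Wednesday

Doomsday rule: the anchor day for the 2100s is Sunday. For year 79: 79÷12 = 6 r 7, and 7÷4 = 1, so 6+7+1 = 14.
Sunday + 14 ≡ Sunday — that's 2179's doomsday.
In June the doomsday date is Jun 6.
Jun 2 is 4 days before Jun 6; 4 mod 7 = 4, so Sunday − 4 = Wednesday.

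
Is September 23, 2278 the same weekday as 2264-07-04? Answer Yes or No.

Yes

From Jul 4, 2264 to Sep 23, 2278 is 5194 days.
5194 mod 7 = 0, so they are the same weekday.
(Jul 4, 2264 is a Monday; Sep 23, 2278 is a Monday.)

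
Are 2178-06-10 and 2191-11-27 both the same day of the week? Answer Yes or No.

From Jun 10, 2178 to Nov 27, 2191 is 4918 days.
4918 mod 7 = 4, so they are different weekdays.
(Jun 10, 2178 is a Wednesday; Nov 27, 2191 is a Sunday.)

No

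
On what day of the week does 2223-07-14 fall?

Doomsday rule: the anchor day for the 2200s is Friday. For year 23: 23÷12 = 1 r 11, and 11÷4 = 2, so 1+11+2 = 14.
Friday + 14 ≡ Friday — that's 2223's doomsday.
In July the doomsday date is Jul 11.
Jul 14 is 3 days after Jul 11; 3 mod 7 = 3, so Friday + 3 = Monday.

Monday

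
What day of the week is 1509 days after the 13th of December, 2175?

First find the weekday of Dec 13, 2175. Doomsday rule: the anchor day for the 2100s is Sunday. For year 75: 75÷12 = 6 r 3, and 3÷4 = 0, so 6+3+0 = 9.
Sunday + 9 ≡ Tuesday — that's 2175's doomsday.
In December the doomsday date is Dec 12.
Dec 13 is 1 day after Dec 12; 1 mod 7 = 1, so Tuesday + 1 = Wednesday.
1509 mod 7 = 4, so 1509 days after a Wednesday is Wednesday + 4 = Sunday.

Sunday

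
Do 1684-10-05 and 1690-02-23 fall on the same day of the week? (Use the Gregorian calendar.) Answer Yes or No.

Yes

From Oct 5, 1684 to Feb 23, 1690 is 1967 days.
1967 mod 7 = 0, so they are the same weekday.
(Oct 5, 1684 is a Thursday; Feb 23, 1690 is a Thursday.)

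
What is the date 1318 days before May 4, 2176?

−366 (one year; includes Feb 29, 2176) → May 4, 2175 (952 left).
−365 (one year) → May 4, 2174 (587 left).
−365 (one year) → May 4, 2173 (222 left).
−4 → Apr 30, 2173 (end of Apr, 30 days; 218 left).
−30 → Mar 31, 2173 (end of Mar, 31 days; 188 left).
−31 → Feb 28, 2173 (end of Feb, 28 days; 157 left).
−28 → Jan 31, 2173 (end of Jan, 31 days; 129 left).
−31 → Dec 31, 2172 (end of Dec, 31 days; 98 left).
−31 → Nov 30, 2172 (end of Nov, 30 days; 67 left).
−30 → Oct 31, 2172 (end of Oct, 31 days; 37 left).
−31 → Sep 30, 2172 (end of Sep, 30 days; 6 left).
−6 → Sep 24, 2172.

September 24, 2172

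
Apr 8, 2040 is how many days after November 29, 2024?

Nov 29, 2024 → Nov 29, 2025: 365 days.
Nov 29, 2025 → Nov 29, 2026: 365 days.
Nov 29, 2026 → Nov 29, 2027: 365 days.
Nov 29, 2027 → Nov 29, 2028: 366 days (Feb 29, 2028 is in that span).
Nov 29, 2028 → Nov 29, 2029: 365 days.
Nov 29, 2029 → Nov 29, 2030: 365 days.
Nov 29, 2030 → Nov 29, 2031: 365 days.
Nov 29, 2031 → Nov 29, 2032: 366 days (Feb 29, 2032 is in that span).
Nov 29, 2032 → Nov 29, 2033: 365 days.
Nov 29, 2033 → Nov 29, 2034: 365 days.
Nov 29, 2034 → Nov 29, 2035: 365 days.
Nov 29, 2035 → Nov 29, 2036: 366 days (Feb 29, 2036 is in that span).
Nov 29, 2036 → Nov 29, 2037: 365 days.
Nov 29, 2037 → Nov 29, 2038: 365 days.
Nov 29, 2038 → Nov 29, 2039: 365 days.
Nov 29, 2039 → Dec 29, 2039: 30 days (November has 30).
Dec 29, 2039 → Jan 29, 2040: 31 days (December has 31).
Jan 29, 2040 → Feb 29, 2040: 31 days (January has 31).
Feb 29, 2040 → Mar 29, 2040: 29 days (February has 29).
Mar 29, 2040 → Apr 8, 2040: 10 days.
Total: 5609 days.

5609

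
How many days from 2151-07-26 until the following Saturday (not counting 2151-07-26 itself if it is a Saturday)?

5

Jul 26, 2151 is a Monday.
From Monday to the next Saturday is 5 days.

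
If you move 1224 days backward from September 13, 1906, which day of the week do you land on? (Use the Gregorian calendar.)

First find the weekday of Sep 13, 1906. Doomsday rule: the anchor day for the 1900s is Wednesday. For year 06: 6÷12 = 0 r 6, and 6÷4 = 1, so 0+6+1 = 7.
Wednesday + 7 ≡ Wednesday — that's 1906's doomsday.
In September the doomsday date is Sep 5.
Sep 13 is 8 days after Sep 5; 8 mod 7 = 1, so Wednesday + 1 = Thursday.
1224 mod 7 = 6, so 1224 days before a Thursday is Thursday − 6 = Friday.

Friday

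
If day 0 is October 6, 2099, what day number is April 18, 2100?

Oct 6, 2099 → Nov 6, 2099: 31 days (October has 31).
Nov 6, 2099 → Dec 6, 2099: 30 days (November has 30).
Dec 6, 2099 → Jan 6, 2100: 31 days (December has 31).
Jan 6, 2100 → Feb 6, 2100: 31 days (January has 31).
Feb 6, 2100 → Mar 6, 2100: 28 days (February has 28).
Mar 6, 2100 → Apr 6, 2100: 31 days (March has 31).
Apr 6, 2100 → Apr 18, 2100: 12 days.
Total: 194 days.

194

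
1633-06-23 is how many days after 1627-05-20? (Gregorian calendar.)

May 20, 1627 → May 20, 1628: 366 days (Feb 29, 1628 is in that span).
May 20, 1628 → May 20, 1629: 365 days.
May 20, 1629 → May 20, 1630: 365 days.
May 20, 1630 → May 20, 1631: 365 days.
May 20, 1631 → May 20, 1632: 366 days (Feb 29, 1632 is in that span).
May 20, 1632 → Jun 20, 1632: 31 days (May has 31).
Jun 20, 1632 → Jul 20, 1632: 30 days (June has 30).
Jul 20, 1632 → Aug 20, 1632: 31 days (July has 31).
Aug 20, 1632 → Sep 20, 1632: 31 days (August has 31).
Sep 20, 1632 → Oct 20, 1632: 30 days (September has 30).
Oct 20, 1632 → Nov 20, 1632: 31 days (October has 31).
Nov 20, 1632 → Dec 20, 1632: 30 days (November has 30).
Dec 20, 1632 → Jan 20, 1633: 31 days (December has 31).
Jan 20, 1633 → Feb 20, 1633: 31 days (January has 31).
Feb 20, 1633 → Mar 20, 1633: 28 days (February has 28).
Mar 20, 1633 → Apr 20, 1633: 31 days (March has 31).
Apr 20, 1633 → May 20, 1633: 30 days (April has 30).
May 20, 1633 → Jun 20, 1633: 31 days (May has 31).
Jun 20, 1633 → Jun 23, 1633: 3 days.
Total: 2226 days.

2226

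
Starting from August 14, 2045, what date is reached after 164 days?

Aug has 31 days: +18 → Sep 1, 2045 (146 left).
Sep has 30 days: +30 → Oct 1, 2045 (116 left).
Oct has 31 days: +31 → Nov 1, 2045 (85 left).
Nov has 30 days: +30 → Dec 1, 2045 (55 left).
Dec has 31 days: +31 → Jan 1, 2046 (24 left).
+24 → Jan 25, 2046.

January 25, 2046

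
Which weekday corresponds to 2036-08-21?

Thursday

Doomsday rule: the anchor day for the 2000s is Tuesday. For year 36: 36÷12 = 3 r 0, and 0÷4 = 0, so 3+0+0 = 3.
Tuesday + 3 ≡ Friday — that's 2036's doomsday.
In August the doomsday date is Aug 8.
Aug 21 is 13 days after Aug 8; 13 mod 7 = 6, so Friday + 6 = Thursday.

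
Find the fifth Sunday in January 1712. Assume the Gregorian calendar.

January 1, 1712 is a Friday.
The first Sunday is therefore January 3 (2 days later).
The fifth Sunday is 3 + 4×7 = January 31.

January 31, 1712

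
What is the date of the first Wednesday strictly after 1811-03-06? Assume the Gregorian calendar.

Mar 6, 1811 is a Wednesday.
From Wednesday to the next Wednesday is 7 days.
Mar 6, 1811 + 7 = Mar 13, 1811.

March 13, 1811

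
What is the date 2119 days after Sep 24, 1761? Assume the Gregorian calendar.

+365 (one year) → Sep 24, 1762 (1754 left).
+365 (one year) → Sep 24, 1763 (1389 left).
+366 (one year; includes Feb 29, 1764) → Sep 24, 1764 (1023 left).
+365 (one year) → Sep 24, 1765 (658 left).
+365 (one year) → Sep 24, 1766 (293 left).
Sep has 30 days: +7 → Oct 1, 1766 (286 left).
Oct has 31 days: +31 → Nov 1, 1766 (255 left).
Nov has 30 days: +30 → Dec 1, 1766 (225 left).
Dec has 31 days: +31 → Jan 1, 1767 (194 left).
Jan has 31 days: +31 → Feb 1, 1767 (163 left).
Feb has 28 days: +28 → Mar 1, 1767 (135 left).
Mar has 31 days: +31 → Apr 1, 1767 (104 left).
Apr has 30 days: +30 → May 1, 1767 (74 left).
May has 31 days: +31 → Jun 1, 1767 (43 left).
Jun has 30 days: +30 → Jul 1, 1767 (13 left).
+13 → Jul 14, 1767.

July 14, 1767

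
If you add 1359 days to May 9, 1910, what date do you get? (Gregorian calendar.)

January 27, 1914

+365 (one year) → May 9, 1911 (994 left).
+366 (one year; includes Feb 29, 1912) → May 9, 1912 (628 left).
+365 (one year) → May 9, 1913 (263 left).
May has 31 days: +23 → Jun 1, 1913 (240 left).
Jun has 30 days: +30 → Jul 1, 1913 (210 left).
Jul has 31 days: +31 → Aug 1, 1913 (179 left).
Aug has 31 days: +31 → Sep 1, 1913 (148 left).
Sep has 30 days: +30 → Oct 1, 1913 (118 left).
Oct has 31 days: +31 → Nov 1, 1913 (87 left).
Nov has 30 days: +30 → Dec 1, 1913 (57 left).
Dec has 31 days: +31 → Jan 1, 1914 (26 left).
+26 → Jan 27, 1914.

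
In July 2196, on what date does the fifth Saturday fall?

July 1, 2196 is a Friday.
The first Saturday is therefore July 2 (1 days later).
The fifth Saturday is 2 + 4×7 = July 30.

July 30, 2196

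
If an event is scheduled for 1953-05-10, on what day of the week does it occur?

Sunday

January 1, 1953 is a Thursday.
Jan 1, 1953 → Feb 1, 1953: 31 days (January has 31).
Feb 1, 1953 → Mar 1, 1953: 28 days (February has 28).
Mar 1, 1953 → Apr 1, 1953: 31 days (March has 31).
Apr 1, 1953 → May 1, 1953: 30 days (April has 30).
May 1, 1953 → May 10, 1953: 9 days.
Total: 129 days.
129 mod 7 = 3, so Thursday + 3 = Sunday.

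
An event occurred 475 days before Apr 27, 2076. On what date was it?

−366 (one year; includes Feb 29, 2076) → Apr 27, 2075 (109 left).
−27 → Mar 31, 2075 (end of Mar, 31 days; 82 left).
−31 → Feb 28, 2075 (end of Feb, 28 days; 51 left).
−28 → Jan 31, 2075 (end of Jan, 31 days; 23 left).
−23 → Jan 8, 2075.

January 8, 2075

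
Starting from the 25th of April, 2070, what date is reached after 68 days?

Apr has 30 days: +6 → May 1, 2070 (62 left).
May has 31 days: +31 → Jun 1, 2070 (31 left).
Jun has 30 days: +30 → Jul 1, 2070 (1 left).
+1 → Jul 2, 2070.

July 2, 2070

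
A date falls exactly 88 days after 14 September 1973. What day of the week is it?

Sep 14, 1973 is a Friday.
88 mod 7 = 4, so 88 days after a Friday is Friday + 4 = Tuesday.

Tuesday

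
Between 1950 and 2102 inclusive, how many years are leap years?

37

Multiples of 4 in [1950,2102]: 38.
Of those, multiples of 100: 2 (not leap unless ÷400).
Multiples of 400: 1.
Leap years = 38 − 2 + 1 = 37.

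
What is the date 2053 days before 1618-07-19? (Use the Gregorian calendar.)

−365 (one year) → Jul 19, 1617 (1688 left).
−365 (one year) → Jul 19, 1616 (1323 left).
−366 (one year; includes Feb 29, 1616) → Jul 19, 1615 (957 left).
−365 (one year) → Jul 19, 1614 (592 left).
−365 (one year) → Jul 19, 1613 (227 left).
−19 → Jun 30, 1613 (end of Jun, 30 days; 208 left).
−30 → May 31, 1613 (end of May, 31 days; 178 left).
−31 → Apr 30, 1613 (end of Apr, 30 days; 147 left).
−30 → Mar 31, 1613 (end of Mar, 31 days; 117 left).
−31 → Feb 28, 1613 (end of Feb, 28 days; 86 left).
−28 → Jan 31, 1613 (end of Jan, 31 days; 58 left).
−31 → Dec 31, 1612 (end of Dec, 31 days; 27 left).
−27 → Dec 4, 1612.

December 4, 1612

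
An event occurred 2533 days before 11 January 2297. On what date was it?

February 4, 2290

−366 (one year; includes Feb 29, 2296) → Jan 11, 2296 (2167 left).
−365 (one year) → Jan 11, 2295 (1802 left).
−365 (one year) → Jan 11, 2294 (1437 left).
−365 (one year) → Jan 11, 2293 (1072 left).
−366 (one year; includes Feb 29, 2292) → Jan 11, 2292 (706 left).
−365 (one year) → Jan 11, 2291 (341 left).
−11 → Dec 31, 2290 (end of Dec, 31 days; 330 left).
−31 → Nov 30, 2290 (end of Nov, 30 days; 299 left).
−30 → Oct 31, 2290 (end of Oct, 31 days; 269 left).
−31 → Sep 30, 2290 (end of Sep, 30 days; 238 left).
−30 → Aug 31, 2290 (end of Aug, 31 days; 208 left).
−31 → Jul 31, 2290 (end of Jul, 31 days; 177 left).
−31 → Jun 30, 2290 (end of Jun, 30 days; 146 left).
−30 → May 31, 2290 (end of May, 31 days; 116 left).
−31 → Apr 30, 2290 (end of Apr, 30 days; 85 left).
−30 → Mar 31, 2290 (end of Mar, 31 days; 55 left).
−31 → Feb 28, 2290 (end of Feb, 28 days; 24 left).
−24 → Feb 4, 2290.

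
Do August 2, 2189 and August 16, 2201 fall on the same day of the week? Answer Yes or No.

Yes

From Aug 2, 2189 to Aug 16, 2201 is 4396 days.
4396 mod 7 = 0, so they are the same weekday.
(Aug 2, 2189 is a Sunday; Aug 16, 2201 is a Sunday.)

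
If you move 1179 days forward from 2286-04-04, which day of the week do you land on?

Wednesday

First find the weekday of Apr 4, 2286. Doomsday rule: the anchor day for the 2200s is Friday. For year 86: 86÷12 = 7 r 2, and 2÷4 = 0, so 7+2+0 = 9.
Friday + 9 ≡ Sunday — that's 2286's doomsday.
In April the doomsday date is Apr 4.
Apr 4 is the doomsday itself: Sunday.
1179 mod 7 = 3, so 1179 days after a Sunday is Sunday + 3 = Wednesday.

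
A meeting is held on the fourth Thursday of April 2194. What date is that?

April 24, 2194

April 1, 2194 is a Tuesday.
The first Thursday is therefore April 3 (2 days later).
The fourth Thursday is 3 + 3×7 = April 24.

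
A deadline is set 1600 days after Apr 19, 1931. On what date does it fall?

+366 (one year; includes Feb 29, 1932) → Apr 19, 1932 (1234 left).
+365 (one year) → Apr 19, 1933 (869 left).
+365 (one year) → Apr 19, 1934 (504 left).
+365 (one year) → Apr 19, 1935 (139 left).
Apr has 30 days: +12 → May 1, 1935 (127 left).
May has 31 days: +31 → Jun 1, 1935 (96 left).
Jun has 30 days: +30 → Jul 1, 1935 (66 left).
Jul has 31 days: +31 → Aug 1, 1935 (35 left).
Aug has 31 days: +31 → Sep 1, 1935 (4 left).
+4 → Sep 5, 1935.

September 5, 1935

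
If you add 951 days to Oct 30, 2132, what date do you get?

June 8, 2135

+365 (one year) → Oct 30, 2133 (586 left).
+365 (one year) → Oct 30, 2134 (221 left).
Oct has 31 days: +2 → Nov 1, 2134 (219 left).
Nov has 30 days: +30 → Dec 1, 2134 (189 left).
Dec has 31 days: +31 → Jan 1, 2135 (158 left).
Jan has 31 days: +31 → Feb 1, 2135 (127 left).
Feb has 28 days: +28 → Mar 1, 2135 (99 left).
Mar has 31 days: +31 → Apr 1, 2135 (68 left).
Apr has 30 days: +30 → May 1, 2135 (38 left).
May has 31 days: +31 → Jun 1, 2135 (7 left).
+7 → Jun 8, 2135.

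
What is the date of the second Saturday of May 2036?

May 1, 2036 is a Thursday.
The first Saturday is therefore May 3 (2 days later).
The second Saturday is 3 + 1×7 = May 10.

May 10, 2036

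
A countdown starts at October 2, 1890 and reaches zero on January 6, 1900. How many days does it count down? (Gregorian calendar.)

3383

Oct 2, 1890 → Oct 2, 1891: 365 days.
Oct 2, 1891 → Oct 2, 1892: 366 days (Feb 29, 1892 is in that span).
Oct 2, 1892 → Oct 2, 1893: 365 days.
Oct 2, 1893 → Oct 2, 1894: 365 days.
Oct 2, 1894 → Oct 2, 1895: 365 days.
Oct 2, 1895 → Oct 2, 1896: 366 days (Feb 29, 1896 is in that span).
Oct 2, 1896 → Oct 2, 1897: 365 days.
Oct 2, 1897 → Oct 2, 1898: 365 days.
Oct 2, 1898 → Oct 2, 1899: 365 days.
Oct 2, 1899 → Nov 2, 1899: 31 days (October has 31).
Nov 2, 1899 → Dec 2, 1899: 30 days (November has 30).
Dec 2, 1899 → Jan 2, 1900: 31 days (December has 31).
Jan 2, 1900 → Jan 6, 1900: 4 days.
Total: 3383 days.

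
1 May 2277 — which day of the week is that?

Doomsday rule: the anchor day for the 2200s is Friday. For year 77: 77÷12 = 6 r 5, and 5÷4 = 1, so 6+5+1 = 12.
Friday + 12 ≡ Wednesday — that's 2277's doomsday.
In May the doomsday date is May 9.
May 1 is 8 days before May 9; 8 mod 7 = 1, so Wednesday − 1 = Tuesday.

Tuesday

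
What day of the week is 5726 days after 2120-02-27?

Tuesday

Feb 27, 2120 is a Tuesday.
5726 mod 7 = 0, so 5726 days after a Tuesday is Tuesday + 0 = Tuesday.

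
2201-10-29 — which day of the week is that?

January 1, 2201 is a Thursday.
Jan 1, 2201 → Feb 1, 2201: 31 days (January has 31).
Feb 1, 2201 → Mar 1, 2201: 28 days (February has 28).
Mar 1, 2201 → Apr 1, 2201: 31 days (March has 31).
Apr 1, 2201 → May 1, 2201: 30 days (April has 30).
May 1, 2201 → Jun 1, 2201: 31 days (May has 31).
Jun 1, 2201 → Jul 1, 2201: 30 days (June has 30).
Jul 1, 2201 → Aug 1, 2201: 31 days (July has 31).
Aug 1, 2201 → Sep 1, 2201: 31 days (August has 31).
Sep 1, 2201 → Oct 1, 2201: 30 days (September has 30).
Oct 1, 2201 → Oct 29, 2201: 28 days.
Total: 301 days.
301 mod 7 = 0, so Thursday + 0 = Thursday.

Thursday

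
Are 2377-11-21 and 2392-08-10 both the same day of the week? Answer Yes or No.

From Nov 21, 2377 to Aug 10, 2392 is 5376 days.
5376 mod 7 = 0, so they are the same weekday.
(Nov 21, 2377 is a Monday; Aug 10, 2392 is a Monday.)

Yes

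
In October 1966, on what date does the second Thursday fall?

October 13, 1966

October 1, 1966 is a Saturday.
The first Thursday is therefore October 6 (5 days later).
The second Thursday is 6 + 1×7 = October 13.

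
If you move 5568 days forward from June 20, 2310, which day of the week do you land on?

Thursday

First find the weekday of Jun 20, 2310. Doomsday rule: the anchor day for the 2300s is Wednesday. For year 10: 10÷12 = 0 r 10, and 10÷4 = 2, so 0+10+2 = 12.
Wednesday + 12 ≡ Monday — that's 2310's doomsday.
In June the doomsday date is Jun 6.
Jun 20 is 14 days after Jun 6; 14 mod 7 = 0, so Monday + 0 = Monday.
5568 mod 7 = 3, so 5568 days after a Monday is Monday + 3 = Thursday.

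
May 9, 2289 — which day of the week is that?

Doomsday rule: the anchor day for the 2200s is Friday. For year 89: 89÷12 = 7 r 5, and 5÷4 = 1, so 7+5+1 = 13.
Friday + 13 ≡ Thursday — that's 2289's doomsday.
In May the doomsday date is May 9.
May 9 is the doomsday itself: Thursday.

Thursday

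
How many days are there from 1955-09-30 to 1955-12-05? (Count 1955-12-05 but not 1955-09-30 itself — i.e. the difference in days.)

66

Sep 30, 1955 → Oct 30, 1955: 30 days (September has 30).
Oct 30, 1955 → Nov 30, 1955: 31 days (October has 31).
Nov 30, 1955 → Dec 5, 1955: 5 days.
Total: 66 days.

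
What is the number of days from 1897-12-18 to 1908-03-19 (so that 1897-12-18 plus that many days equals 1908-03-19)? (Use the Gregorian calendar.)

Dec 18, 1897 → Dec 18, 1898: 365 days.
Dec 18, 1898 → Dec 18, 1899: 365 days.
Dec 18, 1899 → Dec 18, 1900: 365 days.
Dec 18, 1900 → Dec 18, 1901: 365 days.
Dec 18, 1901 → Dec 18, 1902: 365 days.
Dec 18, 1902 → Dec 18, 1903: 365 days.
Dec 18, 1903 → Dec 18, 1904: 366 days (Feb 29, 1904 is in that span).
Dec 18, 1904 → Dec 18, 1905: 365 days.
Dec 18, 1905 → Dec 18, 1906: 365 days.
Dec 18, 1906 → Dec 18, 1907: 365 days.
Dec 18, 1907 → Jan 18, 1908: 31 days (December has 31).
Jan 18, 1908 → Feb 18, 1908: 31 days (January has 31).
Feb 18, 1908 → Mar 18, 1908: 29 days (February has 29).
Mar 18, 1908 → Mar 19, 1908: 1 days.
Total: 3743 days.

3743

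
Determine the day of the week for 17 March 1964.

Tuesday

January 1, 1964 is a Wednesday.
Jan 1, 1964 → Feb 1, 1964: 31 days (January has 31).
Feb 1, 1964 → Mar 1, 1964: 29 days (February has 29).
Mar 1, 1964 → Mar 17, 1964: 16 days.
Total: 76 days.
76 mod 7 = 6, so Wednesday + 6 = Tuesday.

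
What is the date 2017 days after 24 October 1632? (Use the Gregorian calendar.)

May 3, 1638

+365 (one year) → Oct 24, 1633 (1652 left).
+365 (one year) → Oct 24, 1634 (1287 left).
+365 (one year) → Oct 24, 1635 (922 left).
+366 (one year; includes Feb 29, 1636) → Oct 24, 1636 (556 left).
+365 (one year) → Oct 24, 1637 (191 left).
Oct has 31 days: +8 → Nov 1, 1637 (183 left).
Nov has 30 days: +30 → Dec 1, 1637 (153 left).
Dec has 31 days: +31 → Jan 1, 1638 (122 left).
Jan has 31 days: +31 → Feb 1, 1638 (91 left).
Feb has 28 days: +28 → Mar 1, 1638 (63 left).
Mar has 31 days: +31 → Apr 1, 1638 (32 left).
Apr has 30 days: +30 → May 1, 1638 (2 left).
+2 → May 3, 1638.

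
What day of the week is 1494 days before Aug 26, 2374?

Friday

First find the weekday of Aug 26, 2374. Doomsday rule: the anchor day for the 2300s is Wednesday. For year 74: 74÷12 = 6 r 2, and 2÷4 = 0, so 6+2+0 = 8.
Wednesday + 8 ≡ Thursday — that's 2374's doomsday.
In August the doomsday date is Aug 8.
Aug 26 is 18 days after Aug 8; 18 mod 7 = 4, so Thursday + 4 = Monday.
1494 mod 7 = 3, so 1494 days before a Monday is Monday − 3 = Friday.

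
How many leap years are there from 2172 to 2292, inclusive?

30

Multiples of 4 in [2172,2292]: 31.
Of those, multiples of 100: 1 (not leap unless ÷400).
Multiples of 400: 0.
Leap years = 31 − 1 + 0 = 30.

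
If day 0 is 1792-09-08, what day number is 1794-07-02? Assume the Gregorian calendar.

Sep 8, 1792 → Sep 8, 1793: 365 days.
Sep 8, 1793 → Oct 8, 1793: 30 days (September has 30).
Oct 8, 1793 → Nov 8, 1793: 31 days (October has 31).
Nov 8, 1793 → Dec 8, 1793: 30 days (November has 30).
Dec 8, 1793 → Jan 8, 1794: 31 days (December has 31).
Jan 8, 1794 → Feb 8, 1794: 31 days (January has 31).
Feb 8, 1794 → Mar 8, 1794: 28 days (February has 28).
Mar 8, 1794 → Apr 8, 1794: 31 days (March has 31).
Apr 8, 1794 → May 8, 1794: 30 days (April has 30).
May 8, 1794 → Jun 8, 1794: 31 days (May has 31).
Jun 8, 1794 → Jul 2, 1794: 24 days.
Total: 662 days.

662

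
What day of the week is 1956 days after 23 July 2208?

Jul 23, 2208 is a Saturday.
1956 mod 7 = 3, so 1956 days after a Saturday is Saturday + 3 = Tuesday.

Tuesday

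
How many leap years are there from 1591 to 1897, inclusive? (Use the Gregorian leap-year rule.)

75

Multiples of 4 in [1591,1897]: 77.
Of those, multiples of 100: 3 (not leap unless ÷400).
Multiples of 400: 1.
Leap years = 77 − 3 + 1 = 75.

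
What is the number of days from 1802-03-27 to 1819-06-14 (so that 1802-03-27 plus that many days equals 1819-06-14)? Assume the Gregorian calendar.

6288

Mar 27, 1802 → Mar 27, 1803: 365 days.
Mar 27, 1803 → Mar 27, 1804: 366 days (Feb 29, 1804 is in that span).
Mar 27, 1804 → Mar 27, 1805: 365 days.
Mar 27, 1805 → Mar 27, 1806: 365 days.
Mar 27, 1806 → Mar 27, 1807: 365 days.
Mar 27, 1807 → Mar 27, 1808: 366 days (Feb 29, 1808 is in that span).
Mar 27, 1808 → Mar 27, 1809: 365 days.
Mar 27, 1809 → Mar 27, 1810: 365 days.
Mar 27, 1810 → Mar 27, 1811: 365 days.
Mar 27, 1811 → Mar 27, 1812: 366 days (Feb 29, 1812 is in that span).
Mar 27, 1812 → Mar 27, 1813: 365 days.
Mar 27, 1813 → Mar 27, 1814: 365 days.
Mar 27, 1814 → Mar 27, 1815: 365 days.
Mar 27, 1815 → Mar 27, 1816: 366 days (Feb 29, 1816 is in that span).
Mar 27, 1816 → Mar 27, 1817: 365 days.
Mar 27, 1817 → Mar 27, 1818: 365 days.
Mar 27, 1818 → Mar 27, 1819: 365 days.
Mar 27, 1819 → Apr 27, 1819: 31 days (March has 31).
Apr 27, 1819 → May 27, 1819: 30 days (April has 30).
May 27, 1819 → Jun 14, 1819: 18 days.
Total: 6288 days.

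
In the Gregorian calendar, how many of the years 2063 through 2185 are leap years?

Multiples of 4 in [2063,2185]: 31.
Of those, multiples of 100: 1 (not leap unless ÷400).
Multiples of 400: 0.
Leap years = 31 − 1 + 0 = 30.

30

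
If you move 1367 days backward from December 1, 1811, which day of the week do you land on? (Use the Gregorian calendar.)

First find the weekday of Dec 1, 1811. Doomsday rule: the anchor day for the 1800s is Friday. For year 11: 11÷12 = 0 r 11, and 11÷4 = 2, so 0+11+2 = 13.
Friday + 13 ≡ Thursday — that's 1811's doomsday.
In December the doomsday date is Dec 12.
Dec 1 is 11 days before Dec 12; 11 mod 7 = 4, so Thursday − 4 = Sunday.
1367 mod 7 = 2, so 1367 days before a Sunday is Sunday − 2 = Friday.

Friday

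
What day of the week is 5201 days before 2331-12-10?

First find the weekday of Dec 10, 2331. Doomsday rule: the anchor day for the 2300s is Wednesday. For year 31: 31÷12 = 2 r 7, and 7÷4 = 1, so 2+7+1 = 10.
Wednesday + 10 ≡ Saturday — that's 2331's doomsday.
In December the doomsday date is Dec 12.
Dec 10 is 2 days before Dec 12; 2 mod 7 = 2, so Saturday − 2 = Thursday.
5201 mod 7 = 0, so 5201 days before a Thursday is Thursday − 0 = Thursday.

Thursday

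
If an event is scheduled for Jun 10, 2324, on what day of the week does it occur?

Doomsday rule: the anchor day for the 2300s is Wednesday. For year 24: 24÷12 = 2 r 0, and 0÷4 = 0, so 2+0+0 = 2.
Wednesday + 2 ≡ Friday — that's 2324's doomsday.
In June the doomsday date is Jun 6.
Jun 10 is 4 days after Jun 6; 4 mod 7 = 4, so Friday + 4 = Tuesday.

Tuesday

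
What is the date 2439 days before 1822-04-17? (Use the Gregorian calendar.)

August 13, 1815

−365 (one year) → Apr 17, 1821 (2074 left).
−365 (one year) → Apr 17, 1820 (1709 left).
−366 (one year; includes Feb 29, 1820) → Apr 17, 1819 (1343 left).
−365 (one year) → Apr 17, 1818 (978 left).
−365 (one year) → Apr 17, 1817 (613 left).
−365 (one year) → Apr 17, 1816 (248 left).
−17 → Mar 31, 1816 (end of Mar, 31 days; 231 left).
−31 → Feb 29, 1816 (end of Feb, 29 days; 200 left).
−29 → Jan 31, 1816 (end of Jan, 31 days; 171 left).
−31 → Dec 31, 1815 (end of Dec, 31 days; 140 left).
−31 → Nov 30, 1815 (end of Nov, 30 days; 109 left).
−30 → Oct 31, 1815 (end of Oct, 31 days; 79 left).
−31 → Sep 30, 1815 (end of Sep, 30 days; 48 left).
−30 → Aug 31, 1815 (end of Aug, 31 days; 18 left).
−18 → Aug 13, 1815.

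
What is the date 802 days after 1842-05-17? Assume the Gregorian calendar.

+365 (one year) → May 17, 1843 (437 left).
+366 (one year; includes Feb 29, 1844) → May 17, 1844 (71 left).
May has 31 days: +15 → Jun 1, 1844 (56 left).
Jun has 30 days: +30 → Jul 1, 1844 (26 left).
+26 → Jul 27, 1844.

July 27, 1844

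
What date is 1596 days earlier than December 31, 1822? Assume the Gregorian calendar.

August 18, 1818

−365 (one year) → Dec 31, 1821 (1231 left).
−365 (one year) → Dec 31, 1820 (866 left).
−366 (one year; includes Feb 29, 1820) → Dec 31, 1819 (500 left).
−365 (one year) → Dec 31, 1818 (135 left).
−31 → Nov 30, 1818 (end of Nov, 30 days; 104 left).
−30 → Oct 31, 1818 (end of Oct, 31 days; 74 left).
−31 → Sep 30, 1818 (end of Sep, 30 days; 43 left).
−30 → Aug 31, 1818 (end of Aug, 31 days; 13 left).
−13 → Aug 18, 1818.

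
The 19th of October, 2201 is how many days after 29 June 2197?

Jun 29, 2197 → Jun 29, 2198: 365 days.
Jun 29, 2198 → Jun 29, 2199: 365 days.
Jun 29, 2199 → Jun 29, 2200: 365 days.
Jun 29, 2200 → Jun 29, 2201: 365 days.
Jun 29, 2201 → Jul 29, 2201: 30 days (June has 30).
Jul 29, 2201 → Aug 29, 2201: 31 days (July has 31).
Aug 29, 2201 → Sep 29, 2201: 31 days (August has 31).
Sep 29, 2201 → Oct 19, 2201: 20 days.
Total: 1572 days.

1572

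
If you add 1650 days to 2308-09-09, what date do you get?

March 17, 2313

+365 (one year) → Sep 9, 2309 (1285 left).
+365 (one year) → Sep 9, 2310 (920 left).
+365 (one year) → Sep 9, 2311 (555 left).
+366 (one year; includes Feb 29, 2312) → Sep 9, 2312 (189 left).
Sep has 30 days: +22 → Oct 1, 2312 (167 left).
Oct has 31 days: +31 → Nov 1, 2312 (136 left).
Nov has 30 days: +30 → Dec 1, 2312 (106 left).
Dec has 31 days: +31 → Jan 1, 2313 (75 left).
Jan has 31 days: +31 → Feb 1, 2313 (44 left).
Feb has 28 days: +28 → Mar 1, 2313 (16 left).
+16 → Mar 17, 2313.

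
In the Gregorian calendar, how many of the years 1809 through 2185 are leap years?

Multiples of 4 in [1809,2185]: 94.
Of those, multiples of 100: 3 (not leap unless ÷400).
Multiples of 400: 1.
Leap years = 94 − 3 + 1 = 92.

92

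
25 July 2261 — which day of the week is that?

Thursday

Doomsday rule: the anchor day for the 2200s is Friday. For year 61: 61÷12 = 5 r 1, and 1÷4 = 0, so 5+1+0 = 6.
Friday + 6 ≡ Thursday — that's 2261's doomsday.
In July the doomsday date is Jul 11.
Jul 25 is 14 days after Jul 11; 14 mod 7 = 0, so Thursday + 0 = Thursday.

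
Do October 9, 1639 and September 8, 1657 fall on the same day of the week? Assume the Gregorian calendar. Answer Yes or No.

From Oct 9, 1639 to Sep 8, 1657 is 6544 days.
6544 mod 7 = 6, so they are different weekdays.
(Oct 9, 1639 is a Sunday; Sep 8, 1657 is a Saturday.)

No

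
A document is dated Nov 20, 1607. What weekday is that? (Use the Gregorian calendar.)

Doomsday rule: the anchor day for the 1600s is Tuesday. For year 07: 7÷12 = 0 r 7, and 7÷4 = 1, so 0+7+1 = 8.
Tuesday + 8 ≡ Wednesday — that's 1607's doomsday.
In November the doomsday date is Nov 7.
Nov 20 is 13 days after Nov 7; 13 mod 7 = 6, so Wednesday + 6 = Tuesday.

Tuesday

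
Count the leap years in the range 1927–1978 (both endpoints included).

13

Multiples of 4 in [1927,1978]: 13.
Of those, multiples of 100: 0 (not leap unless ÷400).
Multiples of 400: 0.
Leap years = 13 − 0 + 0 = 13.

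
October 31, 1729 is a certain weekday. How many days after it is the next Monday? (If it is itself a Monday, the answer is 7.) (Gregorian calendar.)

Oct 31, 1729 is a Monday.
From Monday to the next Monday is 7 days.

7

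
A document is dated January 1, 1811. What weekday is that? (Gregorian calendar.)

Tuesday

Doomsday rule: the anchor day for the 1800s is Friday. For year 11: 11÷12 = 0 r 11, and 11÷4 = 2, so 0+11+2 = 13.
Friday + 13 ≡ Thursday — that's 1811's doomsday.
In January the doomsday date is Jan 3 (1811 is not a leap year).
Jan 1 is 2 days before Jan 3; 2 mod 7 = 2, so Thursday − 2 = Tuesday.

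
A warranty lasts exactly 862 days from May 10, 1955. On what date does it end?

September 18, 1957

+366 (one year; includes Feb 29, 1956) → May 10, 1956 (496 left).
+365 (one year) → May 10, 1957 (131 left).
May has 31 days: +22 → Jun 1, 1957 (109 left).
Jun has 30 days: +30 → Jul 1, 1957 (79 left).
Jul has 31 days: +31 → Aug 1, 1957 (48 left).
Aug has 31 days: +31 → Sep 1, 1957 (17 left).
+17 → Sep 18, 1957.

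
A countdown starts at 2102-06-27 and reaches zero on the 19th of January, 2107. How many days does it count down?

Jun 27, 2102 → Jun 27, 2103: 365 days.
Jun 27, 2103 → Jun 27, 2104: 366 days (Feb 29, 2104 is in that span).
Jun 27, 2104 → Jun 27, 2105: 365 days.
Jun 27, 2105 → Jun 27, 2106: 365 days.
Jun 27, 2106 → Jul 27, 2106: 30 days (June has 30).
Jul 27, 2106 → Aug 27, 2106: 31 days (July has 31).
Aug 27, 2106 → Sep 27, 2106: 31 days (August has 31).
Sep 27, 2106 → Oct 27, 2106: 30 days (September has 30).
Oct 27, 2106 → Nov 27, 2106: 31 days (October has 31).
Nov 27, 2106 → Dec 27, 2106: 30 days (November has 30).
Dec 27, 2106 → Jan 19, 2107: 23 days.
Total: 1667 days.

1667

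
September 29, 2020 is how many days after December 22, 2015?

Dec 22, 2015 → Dec 22, 2016: 366 days (Feb 29, 2016 is in that span).
Dec 22, 2016 → Dec 22, 2017: 365 days.
Dec 22, 2017 → Dec 22, 2018: 365 days.
Dec 22, 2018 → Dec 22, 2019: 365 days.
Dec 22, 2019 → Jan 22, 2020: 31 days (December has 31).
Jan 22, 2020 → Feb 22, 2020: 31 days (January has 31).
Feb 22, 2020 → Mar 22, 2020: 29 days (February has 29).
Mar 22, 2020 → Apr 22, 2020: 31 days (March has 31).
Apr 22, 2020 → May 22, 2020: 30 days (April has 30).
May 22, 2020 → Jun 22, 2020: 31 days (May has 31).
Jun 22, 2020 → Jul 22, 2020: 30 days (June has 30).
Jul 22, 2020 → Aug 22, 2020: 31 days (July has 31).
Aug 22, 2020 → Sep 22, 2020: 31 days (August has 31).
Sep 22, 2020 → Sep 29, 2020: 7 days.
Total: 1743 days.

1743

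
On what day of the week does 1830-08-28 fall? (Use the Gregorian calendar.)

January 1, 1830 is a Friday.
Jan 1, 1830 → Feb 1, 1830: 31 days (January has 31).
Feb 1, 1830 → Mar 1, 1830: 28 days (February has 28).
Mar 1, 1830 → Apr 1, 1830: 31 days (March has 31).
Apr 1, 1830 → May 1, 1830: 30 days (April has 30).
May 1, 1830 → Jun 1, 1830: 31 days (May has 31).
Jun 1, 1830 → Jul 1, 1830: 30 days (June has 30).
Jul 1, 1830 → Aug 1, 1830: 31 days (July has 31).
Aug 1, 1830 → Aug 28, 1830: 27 days.
Total: 239 days.
239 mod 7 = 1, so Friday + 1 = Saturday.

Saturday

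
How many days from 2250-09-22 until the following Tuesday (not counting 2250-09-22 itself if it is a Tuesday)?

Sep 22, 2250 is a Sunday.
From Sunday to the next Tuesday is 2 days.

2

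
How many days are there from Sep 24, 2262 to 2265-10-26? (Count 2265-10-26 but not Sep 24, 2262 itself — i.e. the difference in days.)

1128

Sep 24, 2262 → Sep 24, 2263: 365 days.
Sep 24, 2263 → Sep 24, 2264: 366 days (Feb 29, 2264 is in that span).
Sep 24, 2264 → Oct 24, 2264: 30 days (September has 30).
Oct 24, 2264 → Nov 24, 2264: 31 days (October has 31).
Nov 24, 2264 → Dec 24, 2264: 30 days (November has 30).
Dec 24, 2264 → Jan 24, 2265: 31 days (December has 31).
Jan 24, 2265 → Feb 24, 2265: 31 days (January has 31).
Feb 24, 2265 → Mar 24, 2265: 28 days (February has 28).
Mar 24, 2265 → Apr 24, 2265: 31 days (March has 31).
Apr 24, 2265 → May 24, 2265: 30 days (April has 30).
May 24, 2265 → Jun 24, 2265: 31 days (May has 31).
Jun 24, 2265 → Jul 24, 2265: 30 days (June has 30).
Jul 24, 2265 → Aug 24, 2265: 31 days (July has 31).
Aug 24, 2265 → Sep 24, 2265: 31 days (August has 31).
Sep 24, 2265 → Oct 24, 2265: 30 days (September has 30).
Oct 24, 2265 → Oct 26, 2265: 2 days.
Total: 1128 days.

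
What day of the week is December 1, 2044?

Thursday

Doomsday rule: the anchor day for the 2000s is Tuesday. For year 44: 44÷12 = 3 r 8, and 8÷4 = 2, so 3+8+2 = 13.
Tuesday + 13 ≡ Monday — that's 2044's doomsday.
In December the doomsday date is Dec 12.
Dec 1 is 11 days before Dec 12; 11 mod 7 = 4, so Monday − 4 = Thursday.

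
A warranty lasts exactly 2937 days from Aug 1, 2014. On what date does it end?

August 16, 2022

+365 (one year) → Aug 1, 2015 (2572 left).
+366 (one year; includes Feb 29, 2016) → Aug 1, 2016 (2206 left).
+365 (one year) → Aug 1, 2017 (1841 left).
+365 (one year) → Aug 1, 2018 (1476 left).
+365 (one year) → Aug 1, 2019 (1111 left).
+366 (one year; includes Feb 29, 2020) → Aug 1, 2020 (745 left).
+365 (one year) → Aug 1, 2021 (380 left).
Aug has 31 days: +31 → Sep 1, 2021 (349 left).
Sep has 30 days: +30 → Oct 1, 2021 (319 left).
Oct has 31 days: +31 → Nov 1, 2021 (288 left).
Nov has 30 days: +30 → Dec 1, 2021 (258 left).
Dec has 31 days: +31 → Jan 1, 2022 (227 left).
Jan has 31 days: +31 → Feb 1, 2022 (196 left).
Feb has 28 days: +28 → Mar 1, 2022 (168 left).
Mar has 31 days: +31 → Apr 1, 2022 (137 left).
Apr has 30 days: +30 → May 1, 2022 (107 left).
May has 31 days: +31 → Jun 1, 2022 (76 left).
Jun has 30 days: +30 → Jul 1, 2022 (46 left).
Jul has 31 days: +31 → Aug 1, 2022 (15 left).
+15 → Aug 16, 2022.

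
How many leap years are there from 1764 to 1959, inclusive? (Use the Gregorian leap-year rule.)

Multiples of 4 in [1764,1959]: 49.
Of those, multiples of 100: 2 (not leap unless ÷400).
Multiples of 400: 0.
Leap years = 49 − 2 + 0 = 47.

47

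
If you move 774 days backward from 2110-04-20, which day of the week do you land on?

Wednesday

Apr 20, 2110 is a Sunday.
774 mod 7 = 4, so 774 days before a Sunday is Sunday − 4 = Wednesday.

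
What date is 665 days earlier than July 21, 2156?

September 25, 2154

−366 (one year; includes Feb 29, 2156) → Jul 21, 2155 (299 left).
−21 → Jun 30, 2155 (end of Jun, 30 days; 278 left).
−30 → May 31, 2155 (end of May, 31 days; 248 left).
−31 → Apr 30, 2155 (end of Apr, 30 days; 217 left).
−30 → Mar 31, 2155 (end of Mar, 31 days; 187 left).
−31 → Feb 28, 2155 (end of Feb, 28 days; 156 left).
−28 → Jan 31, 2155 (end of Jan, 31 days; 128 left).
−31 → Dec 31, 2154 (end of Dec, 31 days; 97 left).
−31 → Nov 30, 2154 (end of Nov, 30 days; 66 left).
−30 → Oct 31, 2154 (end of Oct, 31 days; 36 left).
−31 → Sep 30, 2154 (end of Sep, 30 days; 5 left).
−5 → Sep 25, 2154.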